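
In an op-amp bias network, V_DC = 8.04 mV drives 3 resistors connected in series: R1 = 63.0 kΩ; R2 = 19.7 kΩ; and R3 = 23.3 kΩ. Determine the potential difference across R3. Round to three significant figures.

Series total: ΣR = 63.0 + 19.7 + 23.3 = 106.0 kΩ.
Voltage divider: V = V_DC · (23.30 / 106.0) = 8.04 × 0.2198 = 1.767 mV.

V ≈ 1.77 mV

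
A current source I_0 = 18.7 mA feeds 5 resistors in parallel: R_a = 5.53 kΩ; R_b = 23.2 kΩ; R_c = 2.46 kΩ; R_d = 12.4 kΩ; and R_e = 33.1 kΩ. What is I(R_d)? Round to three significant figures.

Total conductance ΣG = 1/5.53 + 1/23.2 + 1/2.46 + 1/12.4 + 1/33.1 = 0.7413 (units of 1/kΩ).
Current divider: I(R_d) = I_0 · G_k/ΣG = 18.7 × (0.08065/0.7413) = 18.7 × 0.1088 = 2.034 mA.

I ≈ 2.03 mA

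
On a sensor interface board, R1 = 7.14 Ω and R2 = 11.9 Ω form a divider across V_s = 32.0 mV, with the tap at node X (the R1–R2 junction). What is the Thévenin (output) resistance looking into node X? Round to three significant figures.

R_th ≈ 4.46 Ω

Looking into X with the source shorted: R_th = R1·R2/(R1+R2) = 7.140 × 11.9/19.04 = 4.463 Ω.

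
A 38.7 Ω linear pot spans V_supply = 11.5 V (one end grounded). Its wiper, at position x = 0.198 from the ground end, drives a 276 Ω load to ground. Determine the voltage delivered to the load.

V_out ≈ 2.23 V

Split the track: R_lower = x·R_p = 7.663 Ω, R_upper = (1−x)·R_p = 31.04 Ω.
R_L loads the lower segment: effective lower R = 7.456 Ω.
V_out = 11.5 × 7.456/(31.04 + 7.456) = 2.227 V.
(Unloaded: V_out = x·V_supply = 2.28 V.)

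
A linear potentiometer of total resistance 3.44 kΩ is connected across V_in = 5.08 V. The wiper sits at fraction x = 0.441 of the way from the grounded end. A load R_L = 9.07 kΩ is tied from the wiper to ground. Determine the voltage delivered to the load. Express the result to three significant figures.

V_out ≈ 2.05 V

Split the track: R_lower = x·R_p = 1.517 kΩ, R_upper = (1−x)·R_p = 1.923 kΩ.
Lower segment in parallel with the load: 1.517 ‖ 9.07 = 1.300 kΩ.
Loaded-divider output: V_out = 5.08 × 0.4033 = 2.049 V.
(Unloaded: V_out = x·V_in = 2.24 V.)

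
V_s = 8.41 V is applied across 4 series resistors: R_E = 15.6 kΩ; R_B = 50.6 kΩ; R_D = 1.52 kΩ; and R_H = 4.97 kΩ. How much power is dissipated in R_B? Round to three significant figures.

P ≈ 0.677 mW

The common current is I = 8.41/72.69 = 0.1157 mA.
P(R_B) = I²·R_B = (0.1157)² × 50.6 = 0.6773 mW.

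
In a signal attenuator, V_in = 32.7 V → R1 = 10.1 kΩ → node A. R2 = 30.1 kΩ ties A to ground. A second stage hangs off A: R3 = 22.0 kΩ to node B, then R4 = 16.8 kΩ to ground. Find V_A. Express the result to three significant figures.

V_A ≈ 20.5 V

The second stage (R3 + R4 = 38.80 kΩ) loads node A in parallel with R2.
R2 ‖ (R3+R4) = 16.95 kΩ.
V_A = 32.7 × 16.95/(10.1 + 16.95) = 20.49 V.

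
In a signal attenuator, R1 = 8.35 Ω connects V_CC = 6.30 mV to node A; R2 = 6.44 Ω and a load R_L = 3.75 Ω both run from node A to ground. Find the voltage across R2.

First combine the lower leg with the load: R2 ‖ R_L = 2.370 Ω.
Now apply the divider: V_out = 6.30 × 0.2211 = 1.393 mV.

V_out ≈ 1.39 mV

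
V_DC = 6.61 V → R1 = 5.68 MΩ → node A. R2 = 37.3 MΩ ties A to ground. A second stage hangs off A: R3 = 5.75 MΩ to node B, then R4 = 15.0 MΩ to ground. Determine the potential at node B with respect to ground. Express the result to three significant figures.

V_B ≈ 3.35 V

Node A sees R2 in parallel with the series input of stage 2, R3 + R4 = 20.75 MΩ.
R2 ‖ (R3+R4) = 13.33 MΩ.
V_A = 6.61 × 13.33/(5.68 + 13.33) = 4.635 V.
V_B = V_A × 0.7229 = 3.351 V.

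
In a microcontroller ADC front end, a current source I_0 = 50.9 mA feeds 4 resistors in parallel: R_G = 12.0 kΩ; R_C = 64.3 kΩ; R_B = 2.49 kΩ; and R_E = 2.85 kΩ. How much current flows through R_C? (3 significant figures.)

Total conductance ΣG = 1/12.0 + 1/64.3 + 1/2.49 + 1/2.85 = 0.8514 (units of 1/kΩ).
R_C takes the fraction G_k/ΣG = 0.01555/0.8514 = 0.01827, so I = 50.9 × 0.01827 = 0.9298 mA.

I ≈ 0.930 mA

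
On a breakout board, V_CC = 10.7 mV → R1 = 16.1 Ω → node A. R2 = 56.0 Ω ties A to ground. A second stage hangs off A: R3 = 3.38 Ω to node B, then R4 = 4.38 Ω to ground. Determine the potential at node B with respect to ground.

Node A sees R2 in parallel with the series input of stage 2, R3 + R4 = 7.760 Ω.
R2 ‖ (R3+R4) = 6.816 Ω.
So V_A = 10.7 × 0.2974 = 3.182 mV.
V_B = V_A × 0.5644 = 1.796 mV.

V_B ≈ 1.80 mV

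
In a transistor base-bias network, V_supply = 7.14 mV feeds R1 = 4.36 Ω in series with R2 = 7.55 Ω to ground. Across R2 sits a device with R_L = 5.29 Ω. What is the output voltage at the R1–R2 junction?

R2 ‖ R_L = (7.55 × 5.29)/(7.55 + 5.29) = 3.111 Ω.
Then V_out = V_supply · R2'/(R1 + R2') = 7.14 × 3.111/7.471 = 2.973 mV.
(Unloaded it would be 4.53 mV; the load pulls it down.)

V_out ≈ 2.97 mV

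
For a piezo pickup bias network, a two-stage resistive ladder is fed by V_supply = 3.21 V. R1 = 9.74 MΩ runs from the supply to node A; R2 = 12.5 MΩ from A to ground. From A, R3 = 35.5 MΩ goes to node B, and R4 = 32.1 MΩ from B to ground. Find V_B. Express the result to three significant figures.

V_B ≈ 0.793 V

Node A sees R2 in parallel with the series input of stage 2, R3 + R4 = 67.60 MΩ.
Effective lower resistance at A: R2 ‖ 67.60 = 10.55 MΩ.
V_A = 3.21 × 10.55/(9.74 + 10.55) = 1.669 V.
Stage 2 is unloaded, so V_B = V_A · R4/(R3+R4) = 1.669 × 32.1/67.60 = 0.7925 V.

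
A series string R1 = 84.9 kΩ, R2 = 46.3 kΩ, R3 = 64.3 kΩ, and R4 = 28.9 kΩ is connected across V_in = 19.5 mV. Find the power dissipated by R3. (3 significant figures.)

P ≈ 0.486 nW

ΣR = 224.4 kΩ → I = 19.5/224.4 = 0.08690 µA.
P(R3) = I²·R3 = (0.08690)² × 64.3 = 0.4856 nW.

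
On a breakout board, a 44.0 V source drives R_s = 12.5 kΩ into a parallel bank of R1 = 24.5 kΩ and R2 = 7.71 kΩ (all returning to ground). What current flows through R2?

Equivalent of the parallel group: R_p = 5.864 kΩ.
V_A by voltage divider: V_A = 44.0 × 5.864/(12.5 + 5.864) = 14.05 V.
Branch current I = V_A/R2 = 14.05/7.71 = 1.822 mA.

I ≈ 1.82 mA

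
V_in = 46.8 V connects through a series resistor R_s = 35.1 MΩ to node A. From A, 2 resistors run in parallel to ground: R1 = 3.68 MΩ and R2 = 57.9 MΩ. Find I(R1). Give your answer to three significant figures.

Parallel bank: R_p = 1/(1/3.68 + 1/57.9) = 3.460 MΩ.
Node voltage V_A = V_in · R_p/(R_s + R_p) = 46.8 × 0.08973 = 4.199 V.
I(R1) = V_A / R1 = 4.199/3.68 = 1.141 µA.
(Check via current divider: I_total = 1.214 µA; share G_k/ΣG = 0.9402 → same result.)

I ≈ 1.14 µA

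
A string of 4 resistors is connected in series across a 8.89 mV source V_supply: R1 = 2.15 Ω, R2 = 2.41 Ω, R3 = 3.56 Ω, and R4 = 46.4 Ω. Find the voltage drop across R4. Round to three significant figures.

Total series resistance ΣR = 2.15 + 2.41 + 3.56 + 46.4 = 54.52 Ω.
V = V_supply · R/ΣR = 8.89 × 0.8511 = 7.566 mV.

V ≈ 7.57 mV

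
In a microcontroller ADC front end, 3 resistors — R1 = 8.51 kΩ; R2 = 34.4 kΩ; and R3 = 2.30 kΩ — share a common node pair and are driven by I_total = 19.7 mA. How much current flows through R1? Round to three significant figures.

I ≈ 3.98 mA

Conductances: ΣG = 1/8.51 + 1/34.4 + 1/2.30 = 0.5814 (1/kΩ).
By the current-divider rule, I = I_total · G_k/ΣG = 19.7 × 0.2021 = 3.982 mA.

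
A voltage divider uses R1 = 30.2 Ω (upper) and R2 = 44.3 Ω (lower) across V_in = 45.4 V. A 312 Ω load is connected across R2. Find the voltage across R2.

First combine the lower leg with the load: R2 ‖ R_L = 38.79 Ω.
Voltage divider with the loaded lower leg: V_out = 45.4 × 38.79/(30.2 + 38.79) = 45.4 × 0.5623 = 25.53 V.

V_out ≈ 25.5 V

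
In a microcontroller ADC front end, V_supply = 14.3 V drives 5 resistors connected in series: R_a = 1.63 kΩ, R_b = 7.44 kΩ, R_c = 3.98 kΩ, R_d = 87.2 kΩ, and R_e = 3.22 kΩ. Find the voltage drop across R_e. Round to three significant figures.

V ≈ 0.445 V

Total series resistance ΣR = 1.63 + 7.44 + 3.98 + 87.2 + 3.22 = 103.5 kΩ.
Voltage divider: V = V_supply · (3.220 / 103.5) = 14.3 × 0.03112 = 0.4450 V.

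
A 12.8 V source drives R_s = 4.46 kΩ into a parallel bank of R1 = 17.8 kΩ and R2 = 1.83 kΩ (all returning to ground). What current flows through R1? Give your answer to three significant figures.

I ≈ 0.195 mA

Equivalent of the parallel group: R_p = 1.659 kΩ.
Node voltage V_A = V_CC · R_p/(R_s + R_p) = 12.8 × 0.2712 = 3.471 V.
I(R1) = V_A / R1 = 3.471/17.8 = 0.1950 mA.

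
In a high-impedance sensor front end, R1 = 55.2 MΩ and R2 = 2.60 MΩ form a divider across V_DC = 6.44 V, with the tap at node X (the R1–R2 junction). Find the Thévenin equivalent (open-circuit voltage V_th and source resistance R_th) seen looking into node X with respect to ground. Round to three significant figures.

V_th ≈ 0.290 V, R_th ≈ 2.48 MΩ

With X open, the divider is unloaded: V_th = 6.44 × 2.60/57.80 = 0.2897 V.
Looking into X with the source shorted: R_th = R1·R2/(R1+R2) = 55.20 × 2.60/57.80 = 2.483 MΩ.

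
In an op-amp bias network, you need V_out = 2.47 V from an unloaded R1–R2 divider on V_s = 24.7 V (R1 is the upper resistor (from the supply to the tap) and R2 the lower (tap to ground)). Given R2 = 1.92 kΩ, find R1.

Required fraction k = V_out/V_s = 0.1000.
Rearranging, R1 = R2·(1−k)/k = 1.92 × 9.000 = 17.28 kΩ.

R1 ≈ 17.3 kΩ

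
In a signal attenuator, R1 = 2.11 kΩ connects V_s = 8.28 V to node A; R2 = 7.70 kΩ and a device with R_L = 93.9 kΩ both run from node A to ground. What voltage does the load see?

First combine the lower leg with the load: R2 ‖ R_L = 7.116 kΩ.
Now apply the divider: V_out = 8.28 × 0.7713 = 6.386 V.
(Unloaded it would be 6.50 V; the load pulls it down.)

V_out ≈ 6.39 V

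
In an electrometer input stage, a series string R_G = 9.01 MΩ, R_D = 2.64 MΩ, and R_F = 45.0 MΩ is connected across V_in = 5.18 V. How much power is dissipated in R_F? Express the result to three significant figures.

P ≈ 0.376 µW

ΣR = 56.65 MΩ → I = 5.18/56.65 = 0.09144 µA.
P = I²R = 0.008361 × 45.0 = 0.3762 µW.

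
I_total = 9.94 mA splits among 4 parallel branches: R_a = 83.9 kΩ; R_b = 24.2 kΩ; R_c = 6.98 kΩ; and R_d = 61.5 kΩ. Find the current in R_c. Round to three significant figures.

I ≈ 6.69 mA

Conductances: ΣG = 1/83.9 + 1/24.2 + 1/6.98 + 1/61.5 = 0.2128 (1/kΩ).
R_c takes the fraction G_k/ΣG = 0.1433/0.2128 = 0.6733, so I = 9.94 × 0.6733 = 6.693 mA.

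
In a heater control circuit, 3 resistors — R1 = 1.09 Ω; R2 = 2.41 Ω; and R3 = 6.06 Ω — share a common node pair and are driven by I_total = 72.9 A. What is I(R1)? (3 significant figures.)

I ≈ 44.7 A

ΣG = 1/1.09 + 1/2.41 + 1/6.06 = 1.497.
R1 takes the fraction G_k/ΣG = 0.9174/1.497 = 0.6127, so I = 72.9 × 0.6127 = 44.67 A.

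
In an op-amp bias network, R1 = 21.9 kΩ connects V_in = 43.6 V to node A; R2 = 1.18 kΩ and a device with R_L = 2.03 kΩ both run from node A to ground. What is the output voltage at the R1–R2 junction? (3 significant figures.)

First combine the lower leg with the load: R2 ‖ R_L = 0.7462 kΩ.
Voltage divider with the loaded lower leg: V_out = 43.6 × 0.7462/(21.9 + 0.7462) = 43.6 × 0.03295 = 1.437 V.
(Unloaded it would be 2.23 V; the load pulls it down.)

V_out ≈ 1.44 V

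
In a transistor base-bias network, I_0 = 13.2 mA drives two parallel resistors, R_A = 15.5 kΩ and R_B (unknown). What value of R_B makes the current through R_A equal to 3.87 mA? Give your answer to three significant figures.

The fraction through R_A equals R_B/(R_A+R_B).
With f = 0.2932, R_B = R_A · f/(1−f) = 15.5 × 0.4148 = 6.429 kΩ.

R_B ≈ 6.43 kΩ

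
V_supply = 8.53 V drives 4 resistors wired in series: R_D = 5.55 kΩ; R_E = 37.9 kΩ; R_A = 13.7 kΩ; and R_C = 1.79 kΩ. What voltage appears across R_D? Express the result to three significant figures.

V ≈ 0.803 V

ΣR = 5.55 + 37.9 + 13.7 + 1.79 = 58.94 kΩ.
V = V_supply · R/ΣR = 8.53 × 0.09416 = 0.8032 V.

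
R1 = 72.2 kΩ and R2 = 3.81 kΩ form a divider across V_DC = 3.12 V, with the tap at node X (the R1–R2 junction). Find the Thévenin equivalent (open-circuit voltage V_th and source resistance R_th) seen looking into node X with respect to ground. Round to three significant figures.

Open-circuit (no load on X): V_th = V_DC · R2/(R1 + R2) = 3.12 × 3.81/(72.20 + 3.81) = 0.1564 V.
Looking into X with the source shorted: R_th = R1·R2/(R1+R2) = 72.20 × 3.81/76.01 = 3.619 kΩ.

V_th ≈ 0.156 V, R_th ≈ 3.62 kΩ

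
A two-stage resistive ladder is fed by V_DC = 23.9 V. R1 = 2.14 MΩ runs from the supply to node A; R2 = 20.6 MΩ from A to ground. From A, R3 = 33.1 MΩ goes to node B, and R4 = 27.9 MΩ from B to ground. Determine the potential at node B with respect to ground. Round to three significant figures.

Node A sees R2 in parallel with the series input of stage 2, R3 + R4 = 61.00 MΩ.
R2 ‖ (R3+R4) = 15.40 MΩ.
First divider: V_A = V_DC · 15.40/(2.14 + 15.40) = 20.98 V.
Then the unloaded second divider: V_B = V_A × R4/(R3+R4) = 20.98 × 0.4574 = 9.598 V.

V_B ≈ 9.60 V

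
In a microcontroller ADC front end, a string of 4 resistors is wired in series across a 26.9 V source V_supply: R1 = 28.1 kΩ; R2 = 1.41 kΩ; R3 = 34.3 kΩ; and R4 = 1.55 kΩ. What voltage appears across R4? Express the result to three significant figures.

V ≈ 0.638 V

Total series resistance ΣR = 28.1 + 1.41 + 34.3 + 1.55 = 65.36 kΩ.
V = V_supply · R/ΣR = 26.9 × 0.02371 = 0.6379 V.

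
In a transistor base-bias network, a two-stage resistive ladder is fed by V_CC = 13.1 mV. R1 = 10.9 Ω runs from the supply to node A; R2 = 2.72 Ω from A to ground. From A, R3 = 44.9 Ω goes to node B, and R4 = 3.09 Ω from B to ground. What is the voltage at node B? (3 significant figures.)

V_B ≈ 0.161 mV

Looking into the second stage from A: R3 + R4 = 47.99 Ω appears in parallel with R2.
R2 ‖ (R3+R4) = 2.574 Ω.
First divider: V_A = V_CC · 2.574/(10.9 + 2.574) = 2.503 mV.
Stage 2 is unloaded, so V_B = V_A · R4/(R3+R4) = 2.503 × 3.09/47.99 = 0.1611 mV.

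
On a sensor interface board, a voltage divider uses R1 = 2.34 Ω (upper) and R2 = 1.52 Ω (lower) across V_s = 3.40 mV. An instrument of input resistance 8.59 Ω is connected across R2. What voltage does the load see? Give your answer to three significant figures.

V_out ≈ 1.21 mV

First combine the lower leg with the load: R2 ‖ R_L = 1.291 Ω.
Voltage divider with the loaded lower leg: V_out = 3.40 × 1.291/(2.34 + 1.291) = 3.40 × 0.3556 = 1.209 mV.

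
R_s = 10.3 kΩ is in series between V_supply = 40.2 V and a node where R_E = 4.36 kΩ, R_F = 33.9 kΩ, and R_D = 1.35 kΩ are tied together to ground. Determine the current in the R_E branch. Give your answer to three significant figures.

Equivalent of the parallel group: R_p = 1.000 kΩ.
V_A = 40.2 × 1.000/11.30 = 3.559 V.
I(R_E) = V_A / R_E = 3.559/4.36 = 0.8162 mA.

I ≈ 0.816 mA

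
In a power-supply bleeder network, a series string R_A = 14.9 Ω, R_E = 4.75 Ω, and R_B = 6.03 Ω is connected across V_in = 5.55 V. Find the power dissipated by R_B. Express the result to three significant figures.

ΣR = 25.68 Ω → I = 5.55/25.68 = 0.2161 A.
V(R_B) = I·R = 1.303 V; P = V·I = 1.303 × 0.2161 = 0.2817 W.

P ≈ 0.282 W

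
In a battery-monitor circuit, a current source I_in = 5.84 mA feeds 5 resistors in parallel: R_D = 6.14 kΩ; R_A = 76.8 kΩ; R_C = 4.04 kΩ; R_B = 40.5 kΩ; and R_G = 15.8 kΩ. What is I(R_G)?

Conductances: ΣG = 1/6.14 + 1/76.8 + 1/4.04 + 1/40.5 + 1/15.8 = 0.5114 (1/kΩ).
R_G takes the fraction G_k/ΣG = 0.06329/0.5114 = 0.1238, so I = 5.84 × 0.1238 = 0.7228 mA.

I ≈ 0.723 mA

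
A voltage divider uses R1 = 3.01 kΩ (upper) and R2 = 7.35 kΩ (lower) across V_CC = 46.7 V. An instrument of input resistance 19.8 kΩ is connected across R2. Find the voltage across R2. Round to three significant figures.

V_out ≈ 29.9 V

First combine the lower leg with the load: R2 ‖ R_L = 5.360 kΩ.
Then V_out = V_CC · R2'/(R1 + R2') = 46.7 × 5.360/8.370 = 29.91 V.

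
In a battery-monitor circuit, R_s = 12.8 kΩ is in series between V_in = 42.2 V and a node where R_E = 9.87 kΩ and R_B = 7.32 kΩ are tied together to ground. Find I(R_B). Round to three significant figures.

I ≈ 1.43 mA

Parallel bank: R_p = 1/(1/9.87 + 1/7.32) = 4.203 kΩ.
V_A = 42.2 × 4.203/17.00 = 10.43 V.
I(R_B) = V_A / R_B = 10.43/7.32 = 1.425 mA.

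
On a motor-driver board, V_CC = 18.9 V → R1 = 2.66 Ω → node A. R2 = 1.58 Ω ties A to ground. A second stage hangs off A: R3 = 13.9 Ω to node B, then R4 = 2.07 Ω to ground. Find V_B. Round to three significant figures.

V_B ≈ 0.860 V

Looking into the second stage from A: R3 + R4 = 15.97 Ω appears in parallel with R2.
R2 ‖ (R3+R4) = 1.438 Ω.
First divider: V_A = V_CC · 1.438/(2.66 + 1.438) = 6.631 V.
V_B = V_A × 0.1296 = 0.8595 V.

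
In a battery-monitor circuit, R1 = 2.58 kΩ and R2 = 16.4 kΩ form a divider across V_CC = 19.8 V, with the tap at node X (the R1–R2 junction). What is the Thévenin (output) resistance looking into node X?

Looking into X with the source shorted: R_th = R1·R2/(R1+R2) = 2.580 × 16.4/18.98 = 2.229 kΩ.

R_th ≈ 2.23 kΩ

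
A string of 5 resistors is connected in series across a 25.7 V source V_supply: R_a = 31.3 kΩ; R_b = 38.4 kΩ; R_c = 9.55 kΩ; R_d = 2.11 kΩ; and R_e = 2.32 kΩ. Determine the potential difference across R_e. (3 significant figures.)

Series total: ΣR = 31.3 + 38.4 + 9.55 + 2.11 + 2.32 = 83.68 kΩ.
Voltage divider: V = V_supply · (2.320 / 83.68) = 25.7 × 0.02772 = 0.7125 V.

V ≈ 0.713 V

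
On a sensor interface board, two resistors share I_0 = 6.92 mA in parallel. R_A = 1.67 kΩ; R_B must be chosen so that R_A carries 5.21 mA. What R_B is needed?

R_B ≈ 5.09 kΩ

In a two-way split, I_A/I_0 = R_B/(R_A + R_B).
5.21/6.92 = R_B/(R_A + R_B) → R_B = R_A · (0.7529)/(1 − 0.7529) = 1.67 × 3.047 = 5.088 kΩ.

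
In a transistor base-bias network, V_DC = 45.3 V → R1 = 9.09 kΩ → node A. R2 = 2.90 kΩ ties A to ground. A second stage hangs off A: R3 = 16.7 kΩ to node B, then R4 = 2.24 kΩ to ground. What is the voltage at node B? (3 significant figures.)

V_B ≈ 1.16 V

Looking into the second stage from A: R3 + R4 = 18.94 kΩ appears in parallel with R2.
Effective lower resistance at A: R2 ‖ 18.94 = 2.515 kΩ.
V_A = 45.3 × 2.515/(9.09 + 2.515) = 9.817 V.
Stage 2 is unloaded, so V_B = V_A · R4/(R3+R4) = 9.817 × 2.24/18.94 = 1.161 V.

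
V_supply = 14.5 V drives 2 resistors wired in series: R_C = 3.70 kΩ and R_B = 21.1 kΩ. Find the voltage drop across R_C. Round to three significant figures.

V ≈ 2.16 V

ΣR = 3.70 + 21.1 = 24.80 kΩ.
Voltage divider: V = V_supply · (3.700 / 24.80) = 14.5 × 0.1492 = 2.163 V.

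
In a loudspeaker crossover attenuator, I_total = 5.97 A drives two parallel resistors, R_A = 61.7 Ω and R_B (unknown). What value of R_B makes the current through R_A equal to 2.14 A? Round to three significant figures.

Two-branch current divider: I_A = I_total · R_B/(R_A + R_B).
2.14/5.97 = R_B/(R_A + R_B) → R_B = R_A · (0.3585)/(1 − 0.3585) = 61.7 × 0.5587 = 34.47 Ω.

R_B ≈ 34.5 Ω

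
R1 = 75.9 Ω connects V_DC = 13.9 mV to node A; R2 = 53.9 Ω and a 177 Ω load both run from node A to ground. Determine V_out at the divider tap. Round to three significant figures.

V_out ≈ 4.90 mV

R2 ‖ R_L = (53.9 × 177)/(53.9 + 177) = 41.32 Ω.
Now apply the divider: V_out = 13.9 × 0.3525 = 4.900 mV.
(Unloaded it would be 5.77 mV; the load pulls it down.)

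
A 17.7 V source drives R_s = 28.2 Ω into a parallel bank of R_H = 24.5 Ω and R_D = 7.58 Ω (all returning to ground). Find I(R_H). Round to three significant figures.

Equivalent of the parallel group: R_p = 5.789 Ω.
V_A = 17.7 × 5.789/33.99 = 3.015 V.
Branch current I = V_A/R_H = 3.015/24.5 = 0.1230 A.

I ≈ 0.123 A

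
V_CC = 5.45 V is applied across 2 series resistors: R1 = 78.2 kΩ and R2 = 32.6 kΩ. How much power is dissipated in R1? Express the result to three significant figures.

The common current is I = 5.45/110.8 = 0.04919 mA.
P(R1) = I²·R1 = (0.04919)² × 78.2 = 0.1892 mW.

P ≈ 0.189 mW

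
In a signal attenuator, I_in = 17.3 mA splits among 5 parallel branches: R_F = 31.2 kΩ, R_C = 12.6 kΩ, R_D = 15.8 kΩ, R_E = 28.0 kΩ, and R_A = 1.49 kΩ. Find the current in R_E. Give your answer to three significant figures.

ΣG = 1/31.2 + 1/12.6 + 1/15.8 + 1/28.0 + 1/1.49 = 0.8816.
R_E takes the fraction G_k/ΣG = 0.03571/0.8816 = 0.04051, so I = 17.3 × 0.04051 = 0.7009 mA.

I ≈ 0.701 mA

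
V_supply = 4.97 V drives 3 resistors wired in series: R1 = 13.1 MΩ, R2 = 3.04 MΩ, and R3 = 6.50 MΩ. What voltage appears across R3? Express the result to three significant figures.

Series total: ΣR = 13.1 + 3.04 + 6.50 = 22.64 MΩ.
Voltage divider: V = V_supply · (6.500 / 22.64) = 4.97 × 0.2871 = 1.427 V.

V ≈ 1.43 V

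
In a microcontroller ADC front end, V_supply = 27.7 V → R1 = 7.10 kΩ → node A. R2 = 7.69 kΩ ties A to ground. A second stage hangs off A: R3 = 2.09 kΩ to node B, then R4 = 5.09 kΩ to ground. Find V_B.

Looking into the second stage from A: R3 + R4 = 7.180 kΩ appears in parallel with R2.
Effective lower resistance at A: R2 ‖ 7.180 = 3.713 kΩ.
First divider: V_A = V_supply · 3.713/(7.10 + 3.713) = 9.512 V.
Stage 2 is unloaded, so V_B = V_A · R4/(R3+R4) = 9.512 × 5.09/7.180 = 6.743 V.

V_B ≈ 6.74 V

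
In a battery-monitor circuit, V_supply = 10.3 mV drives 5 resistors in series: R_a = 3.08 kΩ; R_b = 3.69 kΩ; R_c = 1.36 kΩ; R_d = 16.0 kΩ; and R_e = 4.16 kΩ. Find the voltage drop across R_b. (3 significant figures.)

ΣR = 3.08 + 3.69 + 1.36 + 16.0 + 4.16 = 28.29 kΩ.
V = V_supply · R/ΣR = 10.3 × 0.1304 = 1.343 mV.

V ≈ 1.34 mV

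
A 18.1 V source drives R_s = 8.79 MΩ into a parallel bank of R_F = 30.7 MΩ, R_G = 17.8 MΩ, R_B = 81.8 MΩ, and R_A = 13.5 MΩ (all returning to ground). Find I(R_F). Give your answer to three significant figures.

I ≈ 0.232 µA

Equivalent of the parallel group: R_p = 5.713 MΩ.
V_A = 18.1 × 5.713/14.50 = 7.130 V.
Branch current I = V_A/R_F = 7.130/30.7 = 0.2322 µA.
(Check via current divider: I_total = 1.248 µA; share G_k/ΣG = 0.1861 → same result.)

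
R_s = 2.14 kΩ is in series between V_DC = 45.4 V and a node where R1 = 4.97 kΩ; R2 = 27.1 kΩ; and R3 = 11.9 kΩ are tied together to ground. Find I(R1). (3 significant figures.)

Combine the parallel branches: R_p = (1/4.97 + 1/27.1 + 1/11.9)⁻¹ = 3.104 kΩ.
V_A = 45.4 × 3.104/5.244 = 26.87 V.
I(R1) = V_A / R1 = 26.87/4.97 = 5.407 mA.

I ≈ 5.41 mA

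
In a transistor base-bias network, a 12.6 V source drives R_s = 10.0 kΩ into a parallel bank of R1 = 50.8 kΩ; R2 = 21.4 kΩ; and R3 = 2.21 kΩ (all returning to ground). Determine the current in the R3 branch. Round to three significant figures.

Combine the parallel branches: R_p = (1/50.8 + 1/21.4 + 1/2.21)⁻¹ = 1.927 kΩ.
V_A = 12.6 × 1.927/11.93 = 2.036 V.
Branch current I = V_A/R3 = 2.036/2.21 = 0.9212 mA.

I ≈ 0.921 mA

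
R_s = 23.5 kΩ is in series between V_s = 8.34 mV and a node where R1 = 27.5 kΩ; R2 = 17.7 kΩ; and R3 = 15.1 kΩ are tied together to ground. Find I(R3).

I ≈ 0.117 µA

Equivalent of the parallel group: R_p = 6.286 kΩ.
V_A = 8.34 × 6.286/29.79 = 1.760 mV.
I(R3) = V_A / R3 = 1.760/15.1 = 0.1166 µA.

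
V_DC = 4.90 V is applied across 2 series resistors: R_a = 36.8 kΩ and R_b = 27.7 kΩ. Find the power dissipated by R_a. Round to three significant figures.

The common current is I = 4.90/64.50 = 0.07597 mA.
P(R_a) = I²·R_a = (0.07597)² × 36.8 = 0.2124 mW.

P ≈ 0.212 mW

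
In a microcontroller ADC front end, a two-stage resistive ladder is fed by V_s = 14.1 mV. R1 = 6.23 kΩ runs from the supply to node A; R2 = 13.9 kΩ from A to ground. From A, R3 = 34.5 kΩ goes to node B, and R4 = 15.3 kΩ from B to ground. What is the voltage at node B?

The second stage (R3 + R4 = 49.80 kΩ) loads node A in parallel with R2.
R2 ‖ (R3+R4) = 10.87 kΩ.
So V_A = 14.1 × 0.6356 = 8.962 mV.
Then the unloaded second divider: V_B = V_A × R4/(R3+R4) = 8.962 × 0.3072 = 2.753 mV.

V_B ≈ 2.75 mV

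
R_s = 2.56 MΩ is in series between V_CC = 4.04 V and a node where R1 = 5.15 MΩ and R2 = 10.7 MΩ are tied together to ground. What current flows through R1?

I ≈ 0.452 µA

Equivalent of the parallel group: R_p = 3.477 MΩ.
V_A = 4.04 × 3.477/6.037 = 2.327 V.
Branch current I = V_A/R1 = 2.327/5.15 = 0.4518 µA.
(Equivalently: I_total = 0.6692 µA, then current-divider fraction G_k/ΣG = 0.6751.)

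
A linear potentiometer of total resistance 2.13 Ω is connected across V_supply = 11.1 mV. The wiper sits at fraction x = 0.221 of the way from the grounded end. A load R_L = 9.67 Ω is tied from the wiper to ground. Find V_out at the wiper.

Lower segment x·R_p = 0.4707 Ω; upper segment (1−x)·R_p = 1.659 Ω.
(x·R_p) ‖ R_L = 0.4489 Ω.
Then V_out = V_supply · 0.4489/(1.659 + 0.4489) = 2.363 mV.

V_out ≈ 2.36 mV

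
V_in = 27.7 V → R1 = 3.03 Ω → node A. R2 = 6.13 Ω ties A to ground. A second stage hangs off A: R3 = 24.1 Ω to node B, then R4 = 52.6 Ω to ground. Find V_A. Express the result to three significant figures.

V_A ≈ 18.1 V

The second stage (R3 + R4 = 76.70 Ω) loads node A in parallel with R2.
Effective lower resistance at A: R2 ‖ 76.70 = 5.676 Ω.
V_A = 27.7 × 5.676/(3.03 + 5.676) = 18.06 V.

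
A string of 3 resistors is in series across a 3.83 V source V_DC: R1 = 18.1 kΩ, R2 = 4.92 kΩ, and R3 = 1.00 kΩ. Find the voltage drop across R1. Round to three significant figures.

ΣR = 18.1 + 4.92 + 1.00 = 24.02 kΩ.
By the voltage-divider rule, V = 3.83 × 18.10/24.02 = 2.886 V.

V ≈ 2.89 V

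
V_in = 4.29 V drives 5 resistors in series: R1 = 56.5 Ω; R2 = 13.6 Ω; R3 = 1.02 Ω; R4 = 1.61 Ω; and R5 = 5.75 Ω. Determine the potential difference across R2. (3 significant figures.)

Total series resistance ΣR = 56.5 + 13.6 + 1.02 + 1.61 + 5.75 = 78.48 Ω.
Voltage divider: V = V_in · (13.60 / 78.48) = 4.29 × 0.1733 = 0.7434 V.

V ≈ 0.743 V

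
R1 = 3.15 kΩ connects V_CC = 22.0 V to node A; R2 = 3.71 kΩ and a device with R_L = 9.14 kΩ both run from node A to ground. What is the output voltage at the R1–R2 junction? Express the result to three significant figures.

V_out ≈ 10.0 V

The load sits in parallel with R2, giving an effective lower resistance R2' = R2·R_L/(R2+R_L) = 2.639 kΩ.
Then V_out = V_CC · R2'/(R1 + R2') = 22.0 × 2.639/5.789 = 10.03 V.
(Unloaded it would be 11.9 V; the load pulls it down.)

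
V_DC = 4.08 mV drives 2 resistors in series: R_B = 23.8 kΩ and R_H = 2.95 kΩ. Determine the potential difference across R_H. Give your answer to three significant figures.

Series total: ΣR = 23.8 + 2.95 = 26.75 kΩ.
Voltage divider: V = V_DC · (2.950 / 26.75) = 4.08 × 0.1103 = 0.4499 mV.

V ≈ 0.450 mV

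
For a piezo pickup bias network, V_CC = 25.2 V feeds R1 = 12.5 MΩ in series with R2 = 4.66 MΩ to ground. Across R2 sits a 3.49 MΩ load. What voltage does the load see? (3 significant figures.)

V_out ≈ 3.47 V

First combine the lower leg with the load: R2 ‖ R_L = 1.996 MΩ.
Voltage divider with the loaded lower leg: V_out = 25.2 × 1.996/(12.5 + 1.996) = 25.2 × 0.1377 = 3.469 V.
(Unloaded it would be 6.84 V; the load pulls it down.)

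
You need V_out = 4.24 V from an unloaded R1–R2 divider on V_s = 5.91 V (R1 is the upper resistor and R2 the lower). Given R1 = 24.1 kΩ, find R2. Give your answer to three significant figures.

Required fraction k = V_out/V_s = 0.7174.
So R2 = R1 · V_out/(V_s − V_out) = 24.1 × 4.24/(5.91 − 4.24) = 24.1 × 2.539 = 61.19 kΩ.

R2 ≈ 61.2 kΩ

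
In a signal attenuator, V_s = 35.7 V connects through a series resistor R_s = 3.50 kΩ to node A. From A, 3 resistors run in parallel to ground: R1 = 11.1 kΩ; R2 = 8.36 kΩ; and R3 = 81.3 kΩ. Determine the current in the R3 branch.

I ≈ 0.247 mA

Combine the parallel branches: R_p = (1/11.1 + 1/8.36 + 1/81.3)⁻¹ = 4.504 kΩ.
Node voltage V_A = V_s · R_p/(R_s + R_p) = 35.7 × 0.5627 = 20.09 V.
I(R3) = V_A / R3 = 20.09/81.3 = 0.2471 mA.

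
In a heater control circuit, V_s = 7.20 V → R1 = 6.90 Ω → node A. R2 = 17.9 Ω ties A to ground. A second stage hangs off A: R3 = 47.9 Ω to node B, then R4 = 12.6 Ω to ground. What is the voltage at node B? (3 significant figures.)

V_B ≈ 1.00 V

The second stage (R3 + R4 = 60.50 Ω) loads node A in parallel with R2.
R2 ‖ (R3+R4) = 13.81 Ω.
V_A = 7.20 × 13.81/(6.90 + 13.81) = 4.802 V.
Then the unloaded second divider: V_B = V_A × R4/(R3+R4) = 4.802 × 0.2083 = 1.000 V.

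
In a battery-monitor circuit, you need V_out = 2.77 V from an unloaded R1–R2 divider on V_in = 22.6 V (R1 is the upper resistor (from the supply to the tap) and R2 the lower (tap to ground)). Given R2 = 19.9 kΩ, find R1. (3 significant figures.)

R1 ≈ 142 kΩ

The divider ratio is R2/(R1+R2) = 2.77/22.6 = 0.1226.
Rearranging, R1 = R2·(1−k)/k = 19.9 × 7.159 = 142.5 kΩ.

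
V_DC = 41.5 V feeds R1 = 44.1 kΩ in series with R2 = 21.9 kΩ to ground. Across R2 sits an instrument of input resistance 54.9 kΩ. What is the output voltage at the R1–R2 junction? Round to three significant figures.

V_out ≈ 10.9 V

R2 ‖ R_L = (21.9 × 54.9)/(21.9 + 54.9) = 15.66 kΩ.
Then V_out = V_DC · R2'/(R1 + R2') = 41.5 × 15.66/59.76 = 10.87 V.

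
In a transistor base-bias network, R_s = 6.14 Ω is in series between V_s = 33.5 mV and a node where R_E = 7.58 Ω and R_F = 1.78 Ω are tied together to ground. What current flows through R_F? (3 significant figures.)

Equivalent of the parallel group: R_p = 1.441 Ω.
Node voltage V_A = V_s · R_p/(R_s + R_p) = 33.5 × 0.1901 = 6.369 mV.
Branch current I = V_A/R_F = 6.369/1.78 = 3.578 mA.
(Check via current divider: I_total = 4.419 mA; share G_k/ΣG = 0.8098 → same result.)

I ≈ 3.58 mA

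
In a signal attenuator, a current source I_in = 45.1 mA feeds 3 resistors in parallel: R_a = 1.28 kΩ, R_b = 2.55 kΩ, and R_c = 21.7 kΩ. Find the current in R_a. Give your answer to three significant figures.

I ≈ 28.9 mA

ΣG = 1/1.28 + 1/2.55 + 1/21.7 = 1.219.
By the current-divider rule, I = I_in · G_k/ΣG = 45.1 × 0.6406 = 28.89 mA.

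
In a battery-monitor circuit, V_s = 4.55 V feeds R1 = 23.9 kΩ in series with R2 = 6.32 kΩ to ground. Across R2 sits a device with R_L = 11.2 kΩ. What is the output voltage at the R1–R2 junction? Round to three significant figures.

V_out ≈ 0.658 V

R2 ‖ R_L = (6.32 × 11.2)/(6.32 + 11.2) = 4.040 kΩ.
Then V_out = V_s · R2'/(R1 + R2') = 4.55 × 4.040/27.94 = 0.6579 V.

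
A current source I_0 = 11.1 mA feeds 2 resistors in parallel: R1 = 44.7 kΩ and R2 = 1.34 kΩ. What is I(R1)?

I ≈ 0.323 mA

With just two branches, the current splits inversely with resistance.
So I = 11.1 × 1.34/46.04 = 0.3231 mA.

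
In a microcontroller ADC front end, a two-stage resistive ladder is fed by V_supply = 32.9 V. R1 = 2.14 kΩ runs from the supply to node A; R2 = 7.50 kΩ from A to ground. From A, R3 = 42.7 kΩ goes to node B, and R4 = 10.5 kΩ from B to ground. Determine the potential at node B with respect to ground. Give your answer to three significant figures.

Looking into the second stage from A: R3 + R4 = 53.20 kΩ appears in parallel with R2.
R2 ‖ (R3+R4) = 6.573 kΩ.
V_A = 32.9 × 6.573/(2.14 + 6.573) = 24.82 V.
Then the unloaded second divider: V_B = V_A × R4/(R3+R4) = 24.82 × 0.1974 = 4.899 V.

V_B ≈ 4.90 V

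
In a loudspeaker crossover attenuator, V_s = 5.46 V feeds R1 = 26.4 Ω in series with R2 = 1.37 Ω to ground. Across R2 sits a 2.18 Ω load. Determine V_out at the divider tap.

V_out ≈ 0.169 V

R2 ‖ R_L = (1.37 × 2.18)/(1.37 + 2.18) = 0.8413 Ω.
Then V_out = V_s · R2'/(R1 + R2') = 5.46 × 0.8413/27.24 = 0.1686 V.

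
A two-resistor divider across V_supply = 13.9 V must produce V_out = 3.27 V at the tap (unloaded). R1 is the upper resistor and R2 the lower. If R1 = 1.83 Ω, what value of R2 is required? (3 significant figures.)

R2 ≈ 0.563 Ω

Required fraction k = V_out/V_supply = 0.2353.
Rearranging, R2 = R1·k/(1−k) = 1.83 × 0.3076 = 0.5629 Ω.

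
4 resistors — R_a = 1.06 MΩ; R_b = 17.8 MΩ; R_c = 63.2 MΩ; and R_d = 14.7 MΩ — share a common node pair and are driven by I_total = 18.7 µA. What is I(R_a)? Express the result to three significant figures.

Total conductance ΣG = 1/1.06 + 1/17.8 + 1/63.2 + 1/14.7 = 1.083 (units of 1/MΩ).
R_a takes the fraction G_k/ΣG = 0.9434/1.083 = 0.8708, so I = 18.7 × 0.8708 = 16.28 µA.

I ≈ 16.3 µA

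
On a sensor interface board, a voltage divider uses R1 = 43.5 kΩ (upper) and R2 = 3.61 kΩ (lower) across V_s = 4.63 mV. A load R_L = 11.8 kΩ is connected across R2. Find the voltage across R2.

The load sits in parallel with R2, giving an effective lower resistance R2' = R2·R_L/(R2+R_L) = 2.764 kΩ.
Then V_out = V_s · R2'/(R1 + R2') = 4.63 × 2.764/46.26 = 0.2766 mV.

V_out ≈ 0.277 mV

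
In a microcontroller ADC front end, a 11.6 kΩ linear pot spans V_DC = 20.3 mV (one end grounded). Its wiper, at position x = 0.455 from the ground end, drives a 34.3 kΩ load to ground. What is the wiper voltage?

V_out ≈ 8.52 mV

The pot divides into 6.322 kΩ above the wiper and 5.278 kΩ below.
Lower segment in parallel with the load: 5.278 ‖ 34.3 = 4.574 kΩ.
Loaded-divider output: V_out = 20.3 × 0.4198 = 8.522 mV.
(Unloaded: V_out = x·V_DC = 9.24 mV.)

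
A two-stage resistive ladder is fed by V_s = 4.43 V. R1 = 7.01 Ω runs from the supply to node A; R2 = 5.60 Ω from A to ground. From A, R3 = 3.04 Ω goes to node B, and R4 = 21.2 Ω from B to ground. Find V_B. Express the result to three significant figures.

V_B ≈ 1.52 V

The second stage (R3 + R4 = 24.24 Ω) loads node A in parallel with R2.
Effective lower resistance at A: R2 ‖ 24.24 = 4.549 Ω.
First divider: V_A = V_s · 4.549/(7.01 + 4.549) = 1.743 V.
Stage 2 is unloaded, so V_B = V_A · R4/(R3+R4) = 1.743 × 21.2/24.24 = 1.525 V.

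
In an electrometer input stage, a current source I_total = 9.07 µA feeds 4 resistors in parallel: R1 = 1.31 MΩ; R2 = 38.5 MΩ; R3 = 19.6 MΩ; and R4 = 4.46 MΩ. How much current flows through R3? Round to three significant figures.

Total conductance ΣG = 1/1.31 + 1/38.5 + 1/19.6 + 1/4.46 = 1.065 (units of 1/MΩ).
By the current-divider rule, I = I_total · G_k/ΣG = 9.07 × 0.04793 = 0.4347 µA.

I ≈ 0.435 µA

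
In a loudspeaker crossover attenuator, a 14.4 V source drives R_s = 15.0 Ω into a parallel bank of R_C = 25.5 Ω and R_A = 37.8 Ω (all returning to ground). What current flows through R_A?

I ≈ 0.192 A

Combine the parallel branches: R_p = (1/25.5 + 1/37.8)⁻¹ = 15.23 Ω.
V_A by voltage divider: V_A = 14.4 × 15.23/(15.0 + 15.23) = 7.254 V.
Branch current I = V_A/R_A = 7.254/37.8 = 0.1919 A.
(Equivalently: I_total = 0.4764 A, then current-divider fraction G_k/ΣG = 0.4028.)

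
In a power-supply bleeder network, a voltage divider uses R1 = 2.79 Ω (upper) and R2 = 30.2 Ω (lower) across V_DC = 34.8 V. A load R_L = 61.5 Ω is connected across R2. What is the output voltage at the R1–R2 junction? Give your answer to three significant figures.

The load sits in parallel with R2, giving an effective lower resistance R2' = R2·R_L/(R2+R_L) = 20.25 Ω.
Voltage divider with the loaded lower leg: V_out = 34.8 × 20.25/(2.79 + 20.25) = 34.8 × 0.8789 = 30.59 V.
(Unloaded it would be 31.9 V; the load pulls it down.)

V_out ≈ 30.6 V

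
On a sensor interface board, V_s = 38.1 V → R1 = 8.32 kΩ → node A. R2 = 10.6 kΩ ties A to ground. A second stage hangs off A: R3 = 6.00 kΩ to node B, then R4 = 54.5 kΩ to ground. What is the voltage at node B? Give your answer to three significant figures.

V_B ≈ 17.9 V

Looking into the second stage from A: R3 + R4 = 60.50 kΩ appears in parallel with R2.
Effective lower resistance at A: R2 ‖ 60.50 = 9.020 kΩ.
First divider: V_A = V_s · 9.020/(8.32 + 9.020) = 19.82 V.
Then the unloaded second divider: V_B = V_A × R4/(R3+R4) = 19.82 × 0.9008 = 17.85 V.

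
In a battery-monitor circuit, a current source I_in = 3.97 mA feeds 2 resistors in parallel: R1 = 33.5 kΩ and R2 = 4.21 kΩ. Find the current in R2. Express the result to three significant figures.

Two-branch current divider: I_k = I_in · R_other/(R_1 + R_2).
I(R2) = 3.97 × 33.5/(33.5 + 4.21) = 3.97 × 0.8884 = 3.527 mA.

I ≈ 3.53 mA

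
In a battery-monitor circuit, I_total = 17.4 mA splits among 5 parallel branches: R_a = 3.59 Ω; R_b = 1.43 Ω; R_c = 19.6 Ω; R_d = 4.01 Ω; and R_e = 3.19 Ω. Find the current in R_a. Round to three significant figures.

Total conductance ΣG = 1/3.59 + 1/1.43 + 1/19.6 + 1/4.01 + 1/3.19 = 1.592 (units of 1/Ω).
R_a takes the fraction G_k/ΣG = 0.2786/1.592 = 0.1750, so I = 17.4 × 0.1750 = 3.045 mA.

I ≈ 3.04 mA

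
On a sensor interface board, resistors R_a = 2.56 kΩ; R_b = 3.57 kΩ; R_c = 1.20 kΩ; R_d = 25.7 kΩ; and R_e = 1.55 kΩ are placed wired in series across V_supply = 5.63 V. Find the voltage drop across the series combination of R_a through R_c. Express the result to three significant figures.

V ≈ 1.19 V

Series total: ΣR = 2.56 + 3.57 + 1.20 + 25.7 + 1.55 = 34.58 kΩ.
R_{R_a..R_c} = 2.56 + 3.57 + 1.20 = 7.330 kΩ.
By the voltage-divider rule, V = 5.63 × 7.330/34.58 = 1.193 V.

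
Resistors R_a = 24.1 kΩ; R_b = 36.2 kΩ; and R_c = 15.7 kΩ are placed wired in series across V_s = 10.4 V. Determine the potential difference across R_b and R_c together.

Series total: ΣR = 24.1 + 36.2 + 15.7 = 76.00 kΩ.
R_{R_b..R_c} = 36.2 + 15.7 = 51.90 kΩ.
By the voltage-divider rule, V = 10.4 × 51.90/76.00 = 7.102 V.

V ≈ 7.10 V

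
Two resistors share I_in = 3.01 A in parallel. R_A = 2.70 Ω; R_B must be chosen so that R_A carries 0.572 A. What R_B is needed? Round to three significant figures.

Two-branch current divider: I_A = I_in · R_B/(R_A + R_B).
With f = 0.1900, R_B = R_A · f/(1−f) = 2.70 × 0.2346 = 0.6335 Ω.

R_B ≈ 0.633 Ω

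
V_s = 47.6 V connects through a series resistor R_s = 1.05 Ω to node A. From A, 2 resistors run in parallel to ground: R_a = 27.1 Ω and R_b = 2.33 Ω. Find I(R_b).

I ≈ 13.7 A

Parallel bank: R_p = 1/(1/27.1 + 1/2.33) = 2.146 Ω.
V_A = 47.6 × 2.146/3.196 = 31.96 V.
I(R_b) = V_A / R_b = 31.96/2.33 = 13.72 A.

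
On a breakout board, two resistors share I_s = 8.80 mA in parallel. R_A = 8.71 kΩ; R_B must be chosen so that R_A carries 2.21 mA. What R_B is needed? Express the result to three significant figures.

Two-branch current divider: I_A = I_s · R_B/(R_A + R_B).
With f = 0.2511, R_B = R_A · f/(1−f) = 8.71 × 0.3354 = 2.921 kΩ.

R_B ≈ 2.92 kΩ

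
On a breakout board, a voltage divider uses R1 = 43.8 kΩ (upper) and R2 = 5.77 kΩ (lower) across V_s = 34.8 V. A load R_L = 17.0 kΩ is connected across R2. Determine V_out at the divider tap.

V_out ≈ 3.12 V

R2 ‖ R_L = (5.77 × 17.0)/(5.77 + 17.0) = 4.308 kΩ.
Voltage divider with the loaded lower leg: V_out = 34.8 × 4.308/(43.8 + 4.308) = 34.8 × 0.08955 = 3.116 V.
(Unloaded it would be 4.05 V; the load pulls it down.)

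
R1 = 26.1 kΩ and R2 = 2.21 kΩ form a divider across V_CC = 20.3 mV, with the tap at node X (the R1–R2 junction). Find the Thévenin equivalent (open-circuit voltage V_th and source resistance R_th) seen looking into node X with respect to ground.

V_th is the unloaded tap voltage: V_CC · R2/(R1+R2) = 20.3 × 0.07806 = 1.585 mV.
Looking into X with the source shorted: R_th = R1·R2/(R1+R2) = 26.10 × 2.21/28.31 = 2.037 kΩ.

V_th ≈ 1.58 mV, R_th ≈ 2.04 kΩ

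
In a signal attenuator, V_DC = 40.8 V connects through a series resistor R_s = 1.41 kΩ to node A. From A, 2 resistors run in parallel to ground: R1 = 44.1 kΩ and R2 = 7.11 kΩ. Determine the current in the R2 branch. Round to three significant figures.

I ≈ 4.66 mA

Combine the parallel branches: R_p = (1/44.1 + 1/7.11)⁻¹ = 6.123 kΩ.
V_A = 40.8 × 6.123/7.533 = 33.16 V.
Branch current I = V_A/R2 = 33.16/7.11 = 4.664 mA.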